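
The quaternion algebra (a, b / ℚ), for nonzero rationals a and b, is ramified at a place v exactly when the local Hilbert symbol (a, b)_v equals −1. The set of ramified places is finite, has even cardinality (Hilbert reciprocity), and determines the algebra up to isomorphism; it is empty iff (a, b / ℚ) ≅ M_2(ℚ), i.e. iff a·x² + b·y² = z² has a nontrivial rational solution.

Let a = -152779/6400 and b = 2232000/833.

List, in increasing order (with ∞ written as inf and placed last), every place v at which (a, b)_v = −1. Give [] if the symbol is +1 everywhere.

[11, 17, 19, 43]

Mod squares: a ≡ -152779, b ≡ 2635. Check v ∈ {∞, 2, 3, 5, 7, 11, 17, 19, 31, 43}.
v=11: a=11^1·(≡9), b=11^0·(≡7) mod 11; (9|11)=+1, (7|11)=-1; (−1)^{1·0·5}·(+1)^0·(-1)^1 = -1.
v=31: a=31^0·(≡28), b=31^1·(≡11) mod 31; (28|31)=+1, (11|31)=-1; (−1)^{0·1·15}·(+1)^1·(-1)^0 = +1.
v=7: a=7^0·(≡5), b=7^-2·(≡5) mod 7; (5|7)=-1, (5|7)=-1; (−1)^{0·-2·3}·(-1)^-2·(-1)^0 = +1.
v=∞: -152779 < 0 and 2635 > 0  ⇒  (a,b)_∞ = +1.
v=5: a=5^-2·(≡1), b=5^3·(≡2) mod 5; (1|5)=+1, (2|5)=-1; (−1)^{-2·3·2}·(+1)^3·(-1)^-2 = +1.
v=43: a=43^1·(≡10), b=43^0·(≡8) mod 43; (10|43)=+1, (8|43)=-1; (−1)^{1·0·21}·(+1)^0·(-1)^1 = -1.
v=19: a=19^1·(≡14), b=19^0·(≡2) mod 19; (14|19)=-1, (2|19)=-1; (−1)^{1·0·9}·(-1)^0·(-1)^1 = -1.
v=2: v_2(a)=-8, v_2(b)=6; units ≡ 5, 3 (mod 8); ε·ε+αω+βω = 0·1+-8·1+6·1 ≡ 0  ⇒  (a,b)_2 = +1.
v=17: a=17^1·(≡5), b=17^-1·(≡16) mod 17; (5|17)=-1, (16|17)=+1; (−1)^{1·-1·8}·(-1)^-1·(+1)^1 = -1.
v=3: a=3^0·(≡2), b=3^2·(≡1) mod 3; (2|3)=-1, (1|3)=+1; (−1)^{0·2·1}·(-1)^2·(+1)^0 = +1.
Ram(-152779, 2635) = {11, 17, 19, 43}; no ℚ_11-point on the conic.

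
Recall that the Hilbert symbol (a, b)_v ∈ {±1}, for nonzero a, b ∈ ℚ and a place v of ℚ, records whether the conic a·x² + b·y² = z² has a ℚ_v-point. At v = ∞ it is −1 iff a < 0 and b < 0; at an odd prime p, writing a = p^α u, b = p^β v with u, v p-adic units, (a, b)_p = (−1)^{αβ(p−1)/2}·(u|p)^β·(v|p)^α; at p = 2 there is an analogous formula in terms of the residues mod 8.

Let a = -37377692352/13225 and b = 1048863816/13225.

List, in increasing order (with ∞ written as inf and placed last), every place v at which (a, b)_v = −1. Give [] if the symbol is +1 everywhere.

[2, 11]

Mod squares: a ≡ -3003, b ≡ 546. Check v ∈ {∞, 2, 3, 5, 7, 11, 13, 23}.
v=2: v_2(a)=6, v_2(b)=3; units ≡ 5, 1 (mod 8); ε·ε+αω+βω = 0·0+6·0+3·1 ≡ 1  ⇒  (a,b)_2 = -1.
v=∞: -3003 < 0 and 546 > 0  ⇒  (a,b)_∞ = +1.
v=5: a=5^-2·(≡2), b=5^-2·(≡4) mod 5; (2|5)=-1, (4|5)=+1; (−1)^{-2·-2·2}·(-1)^-2·(+1)^-2 = +1.
v=23: a=23^-2·(≡14), b=23^-2·(≡7) mod 23; (14|23)=-1, (7|23)=-1; (−1)^{-2·-2·11}·(-1)^-2·(-1)^-2 = +1.
v=7: a=7^5·(≡3), b=7^3·(≡2) mod 7; (3|7)=-1, (2|7)=+1; (−1)^{5·3·3}·(-1)^3·(+1)^5 = +1.
v=3: a=3^5·(≡1), b=3^5·(≡2) mod 3; (1|3)=+1, (2|3)=-1; (−1)^{5·5·1}·(+1)^5·(-1)^5 = +1.
v=13: a=13^1·(≡9), b=13^1·(≡9) mod 13; (9|13)=+1, (9|13)=+1; (−1)^{1·1·6}·(+1)^1·(+1)^1 = +1.
v=11: a=11^1·(≡6), b=11^2·(≡7) mod 11; (6|11)=-1, (7|11)=-1; (−1)^{1·2·5}·(-1)^2·(-1)^1 = -1.
Ram(-3003, 546) = {2, 11}; no ℚ_2-point on the conic.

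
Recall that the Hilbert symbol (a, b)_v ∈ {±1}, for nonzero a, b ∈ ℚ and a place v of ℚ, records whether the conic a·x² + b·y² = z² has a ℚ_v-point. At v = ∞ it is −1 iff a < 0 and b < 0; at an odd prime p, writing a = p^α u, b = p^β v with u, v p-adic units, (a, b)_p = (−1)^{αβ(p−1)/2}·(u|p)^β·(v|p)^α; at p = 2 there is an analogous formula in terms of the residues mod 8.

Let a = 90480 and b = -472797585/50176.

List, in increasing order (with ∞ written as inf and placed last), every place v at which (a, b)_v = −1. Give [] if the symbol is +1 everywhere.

(a, b) ≡ (5655, -65) mod (ℚ^×)²; places V = {2, 3, 5, 7, 13, 29, 31, ∞}.
(a,b)_31: α=0, u≡22; β=2, v≡25 (mod 31); (22|31)=-1, (25|31)=+1; sign (−1)^0·-1^2·+1^0 = +1.
(a,b)_29: α=1, u≡17; β=2, v≡16 (mod 29); (17|29)=-1, (16|29)=+1; sign (−1)^0·-1^2·+1^1 = +1.
(a,b)_7: α=0, u≡5; β=-2, v≡3 (mod 7); (5|7)=-1, (3|7)=-1; sign (−1)^0·-1^-2·-1^0 = +1.
(a,b)_3: α=1, u≡1; β=2, v≡1 (mod 3); (1|3)=+1, (1|3)=+1; sign (−1)^0·+1^2·+1^1 = +1.
(a,b)_13: α=1, u≡5; β=1, v≡6 (mod 13); (5|13)=-1, (6|13)=-1; sign (−1)^0·-1^1·-1^1 = +1.
(a,b)_∞: sgn(5655)=+, sgn(-65)=−, so +1.
(a,b)_5: α=1, u≡1; β=1, v≡3 (mod 5); (1|5)=+1, (3|5)=-1; sign (−1)^0·+1^1·-1^1 = -1.
(a,b)_2: α=4, β=-10; u≡7, v≡7 (mod 8); ε(u)ε(v)=1·1, αω(v)=4·0, βω(u)=-10·0; sum ≡ 1  ⇒  -1.
Ram(5655, -65) = {2, 5}; no ℚ_2-point on the conic.

[2, 5]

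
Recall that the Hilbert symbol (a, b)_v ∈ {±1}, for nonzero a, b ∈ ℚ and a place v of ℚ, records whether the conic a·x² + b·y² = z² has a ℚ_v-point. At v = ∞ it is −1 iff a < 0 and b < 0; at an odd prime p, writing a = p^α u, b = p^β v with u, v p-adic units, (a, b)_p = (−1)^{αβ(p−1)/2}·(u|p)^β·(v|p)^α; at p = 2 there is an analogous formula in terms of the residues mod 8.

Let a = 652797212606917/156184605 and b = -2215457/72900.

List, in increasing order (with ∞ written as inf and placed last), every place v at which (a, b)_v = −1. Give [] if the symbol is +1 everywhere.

Mod squares: a ≡ 665, b ≡ -17. Check v ∈ {∞, 2, 3, 5, 7, 17, 19, 23}.
v=7: a=7^1·(≡4), b=7^0·(≡4) mod 7; (4|7)=+1, (4|7)=+1; (−1)^{1·0·3}·(+1)^0·(+1)^1 = +1.
v=5: a=5^-1·(≡2), b=5^-2·(≡3) mod 5; (2|5)=-1, (3|5)=-1; (−1)^{-1·-2·2}·(-1)^-2·(-1)^-1 = -1.
v=∞: 665 > 0 and -17 < 0  ⇒  (a,b)_∞ = +1.
v=23: a=23^-2·(≡17), b=23^0·(≡12) mod 23; (17|23)=-1, (12|23)=+1; (−1)^{-2·0·11}·(-1)^0·(+1)^-2 = +1.
v=17: a=17^2·(≡4), b=17^1·(≡13) mod 17; (4|17)=+1, (13|17)=+1; (−1)^{2·1·8}·(+1)^1·(+1)^2 = +1.
v=19: a=19^9·(≡4), b=19^4·(≡12) mod 19; (4|19)=+1, (12|19)=-1; (−1)^{9·4·9}·(+1)^4·(-1)^9 = -1.
v=3: a=3^-10·(≡2), b=3^-6·(≡1) mod 3; (2|3)=-1, (1|3)=+1; (−1)^{-10·-6·1}·(-1)^-6·(+1)^-10 = +1.
v=2: v_2(a)=0, v_2(b)=-2; units ≡ 1, 7 (mod 8); ε·ε+αω+βω = 0·1+0·0+-2·0 ≡ 0  ⇒  (a,b)_2 = +1.
(665, -17 / ℚ) ramifies at {5, 19}: a division algebra.

[5, 19]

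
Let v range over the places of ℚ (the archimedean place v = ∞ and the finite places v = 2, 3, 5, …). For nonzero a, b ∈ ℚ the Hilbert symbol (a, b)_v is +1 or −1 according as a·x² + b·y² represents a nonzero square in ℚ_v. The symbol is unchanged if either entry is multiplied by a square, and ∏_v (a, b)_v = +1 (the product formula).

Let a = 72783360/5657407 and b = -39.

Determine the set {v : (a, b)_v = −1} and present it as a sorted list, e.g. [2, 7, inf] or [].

Mod squares: a ≡ 2730, b ≡ -39. Check v ∈ {∞, 2, 3, 5, 7, 13, 29, 31}.
v=31: a=31^-2·(≡7), b=31^0·(≡23) mod 31; (7|31)=+1, (23|31)=-1; (−1)^{-2·0·15}·(+1)^0·(-1)^-2 = +1.
v=5: a=5^1·(≡1), b=5^0·(≡1) mod 5; (1|5)=+1, (1|5)=+1; (−1)^{1·0·2}·(+1)^0·(+1)^1 = +1.
v=7: a=7^-1·(≡3), b=7^0·(≡3) mod 7; (3|7)=-1, (3|7)=-1; (−1)^{-1·0·3}·(-1)^0·(-1)^-1 = -1.
v=29: a=29^-2·(≡28), b=29^0·(≡19) mod 29; (28|29)=+1, (19|29)=-1; (−1)^{-2·0·14}·(+1)^0·(-1)^-2 = +1.
v=13: a=13^1·(≡5), b=13^1·(≡10) mod 13; (5|13)=-1, (10|13)=+1; (−1)^{1·1·6}·(-1)^1·(+1)^1 = -1.
v=∞: 2730 > 0 and -39 < 0  ⇒  (a,b)_∞ = +1.
v=2: v_2(a)=9, v_2(b)=0; units ≡ 5, 1 (mod 8); ε·ε+αω+βω = 0·0+9·0+0·1 ≡ 0  ⇒  (a,b)_2 = +1.
v=3: a=3^7·(≡1), b=3^1·(≡2) mod 3; (1|3)=+1, (2|3)=-1; (−1)^{7·1·1}·(+1)^1·(-1)^7 = +1.
(2730, -39 / ℚ) ramifies at {7, 13}: a division algebra.

[7, 13]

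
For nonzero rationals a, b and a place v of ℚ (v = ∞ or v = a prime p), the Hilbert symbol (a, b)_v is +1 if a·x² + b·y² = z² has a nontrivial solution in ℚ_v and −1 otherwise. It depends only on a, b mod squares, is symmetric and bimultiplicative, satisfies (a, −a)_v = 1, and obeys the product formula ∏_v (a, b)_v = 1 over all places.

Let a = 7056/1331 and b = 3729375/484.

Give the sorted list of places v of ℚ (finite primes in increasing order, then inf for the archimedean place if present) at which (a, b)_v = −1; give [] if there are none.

[2, 3, 13, 17]

(a, b) ≡ (11, 663) mod (ℚ^×)²; places V = {2, 3, 5, 7, 11, 13, 17, ∞}.
(a,b)_11: α=-3, u≡5; β=-2, v≡3 (mod 11); (5|11)=+1, (3|11)=+1; sign (−1)^0·+1^-2·+1^-3 = +1.
(a,b)_3: α=2, u≡2; β=3, v≡2 (mod 3); (2|3)=-1, (2|3)=-1; sign (−1)^0·-1^3·-1^2 = -1.
(a,b)_7: α=2, u≡4; β=0, v≡6 (mod 7); (4|7)=+1, (6|7)=-1; sign (−1)^0·+1^0·-1^2 = +1.
(a,b)_5: α=0, u≡1; β=4, v≡3 (mod 5); (1|5)=+1, (3|5)=-1; sign (−1)^0·+1^4·-1^0 = +1.
(a,b)_17: α=0, u≡7; β=1, v≡3 (mod 17); (7|17)=-1, (3|17)=-1; sign (−1)^0·-1^1·-1^0 = -1.
(a,b)_2: α=4, β=-2; u≡3, v≡7 (mod 8); ε(u)ε(v)=1·1, αω(v)=4·0, βω(u)=-2·1; sum ≡ 1  ⇒  -1.
(a,b)_13: α=0, u≡2; β=1, v≡10 (mod 13); (2|13)=-1, (10|13)=+1; sign (−1)^0·-1^1·+1^0 = -1.
(a,b)_∞: sgn(11)=+, sgn(663)=+, so +1.
|Ram(11, 663)| = 4, even; anisotropic at {2, 3, 13, 17}.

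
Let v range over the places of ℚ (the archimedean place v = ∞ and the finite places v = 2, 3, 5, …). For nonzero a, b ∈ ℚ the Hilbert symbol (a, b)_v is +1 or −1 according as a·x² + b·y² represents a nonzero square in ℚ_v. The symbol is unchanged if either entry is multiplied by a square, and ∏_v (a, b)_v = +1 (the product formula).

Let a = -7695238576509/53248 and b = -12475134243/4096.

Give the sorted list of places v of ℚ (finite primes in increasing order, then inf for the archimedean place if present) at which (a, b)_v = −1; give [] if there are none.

Mod squares: a ≡ -12857, b ≡ -141427. Check v ∈ {∞, 2, 3, 11, 13, 23, 43}.
v=∞: -12857 < 0 and -141427 < 0  ⇒  (a,b)_∞ = -1.
v=13: a=13^-1·(≡10), b=13^1·(≡8) mod 13; (10|13)=+1, (8|13)=-1; (−1)^{-1·1·6}·(+1)^1·(-1)^-1 = -1.
v=11: a=11^4·(≡8), b=11^3·(≡7) mod 11; (8|11)=-1, (7|11)=-1; (−1)^{4·3·5}·(-1)^3·(-1)^4 = -1.
v=43: a=43^1·(≡34), b=43^1·(≡32) mod 43; (34|43)=-1, (32|43)=-1; (−1)^{1·1·21}·(-1)^1·(-1)^1 = -1.
v=23: a=23^1·(≡16), b=23^1·(≡7) mod 23; (16|23)=+1, (7|23)=-1; (−1)^{1·1·11}·(+1)^1·(-1)^1 = +1.
v=3: a=3^12·(≡1), b=3^6·(≡2) mod 3; (1|3)=+1, (2|3)=-1; (−1)^{12·6·1}·(+1)^6·(-1)^12 = +1.
v=2: v_2(a)=-12, v_2(b)=-12; units ≡ 7, 5 (mod 8); ε·ε+αω+βω = 1·0+-12·1+-12·0 ≡ 0  ⇒  (a,b)_2 = +1.
|Ram(-12857, -141427)| = 4, even; anisotropic at {11, 13, 43, ∞}.

[11, 13, 43, inf]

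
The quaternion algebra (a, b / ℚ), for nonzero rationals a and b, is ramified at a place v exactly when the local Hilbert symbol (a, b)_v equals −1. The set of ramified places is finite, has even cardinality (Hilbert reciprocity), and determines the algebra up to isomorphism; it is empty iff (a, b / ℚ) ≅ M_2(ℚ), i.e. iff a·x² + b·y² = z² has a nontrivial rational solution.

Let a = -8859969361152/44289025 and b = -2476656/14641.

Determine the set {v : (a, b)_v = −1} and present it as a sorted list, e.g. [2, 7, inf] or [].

(a, b) ≡ (-13, -39) mod (ℚ^×)²; places V = {2, 3, 5, 7, 11, 13, ∞}.
(a,b)_5: α=-2, u≡3; β=0, v≡4 (mod 5); (3|5)=-1, (4|5)=+1; sign (−1)^0·-1^0·+1^-2 = +1.
(a,b)_∞: sgn(-13)=−, sgn(-39)=−, so -1.
(a,b)_3: α=8, u≡2; β=5, v≡2 (mod 3); (2|3)=-1, (2|3)=-1; sign (−1)^0·-1^5·-1^8 = -1.
(a,b)_13: α=3, u≡12; β=1, v≡1 (mod 13); (12|13)=+1, (1|13)=+1; sign (−1)^0·+1^1·+1^3 = +1.
(a,b)_11: α=-6, u≡1; β=-4, v≡5 (mod 11); (1|11)=+1, (5|11)=+1; sign (−1)^0·+1^-4·+1^-6 = +1.
(a,b)_2: α=8, β=4; u≡3, v≡1 (mod 8); ε(u)ε(v)=1·0, αω(v)=8·0, βω(u)=4·1; sum ≡ 0  ⇒  +1.
(a,b)_7: α=4, u≡2; β=2, v≡6 (mod 7); (2|7)=+1, (6|7)=-1; sign (−1)^0·+1^2·-1^4 = +1.
(-13, -39 / ℚ) ramifies at {3, ∞}: a division algebra.

[3, inf]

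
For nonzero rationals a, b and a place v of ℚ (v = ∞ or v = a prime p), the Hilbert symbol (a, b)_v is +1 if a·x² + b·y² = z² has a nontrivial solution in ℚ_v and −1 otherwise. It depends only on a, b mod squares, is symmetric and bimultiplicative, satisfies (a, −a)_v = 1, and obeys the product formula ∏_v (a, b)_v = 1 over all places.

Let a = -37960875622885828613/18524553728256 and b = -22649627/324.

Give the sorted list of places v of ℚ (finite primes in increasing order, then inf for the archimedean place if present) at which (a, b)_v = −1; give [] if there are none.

Mod squares: a ≡ -77, b ≡ -1547. Check v ∈ {∞, 2, 3, 7, 11, 13, 17, 31, 41}.
v=31: a=31^2·(≡28), b=31^0·(≡13) mod 31; (28|31)=+1, (13|31)=-1; (−1)^{2·0·15}·(+1)^0·(-1)^2 = +1.
v=17: a=17^2·(≡4), b=17^1·(≡10) mod 17; (4|17)=+1, (10|17)=-1; (−1)^{2·1·8}·(+1)^1·(-1)^2 = +1.
v=2: v_2(a)=-8, v_2(b)=-2; units ≡ 3, 5 (mod 8); ε·ε+αω+βω = 1·0+-8·1+-2·1 ≡ 0  ⇒  (a,b)_2 = +1.
v=11: a=11^9·(≡9), b=11^4·(≡3) mod 11; (9|11)=+1, (3|11)=+1; (−1)^{9·4·5}·(+1)^4·(+1)^9 = +1.
v=13: a=13^2·(≡4), b=13^1·(≡6) mod 13; (4|13)=+1, (6|13)=-1; (−1)^{2·1·6}·(+1)^1·(-1)^2 = +1.
v=7: a=7^3·(≡5), b=7^1·(≡6) mod 7; (5|7)=-1, (6|7)=-1; (−1)^{3·1·3}·(-1)^1·(-1)^3 = -1.
v=∞: -77 < 0 and -1547 < 0  ⇒  (a,b)_∞ = -1.
v=41: a=41^-2·(≡40), b=41^0·(≡30) mod 41; (40|41)=+1, (30|41)=-1; (−1)^{-2·0·20}·(+1)^0·(-1)^-2 = +1.
v=3: a=3^-16·(≡1), b=3^-4·(≡1) mod 3; (1|3)=+1, (1|3)=+1; (−1)^{-16·-4·1}·(+1)^-4·(+1)^-16 = +1.
(-77, -1547 / ℚ) ramifies at {7, ∞}: a division algebra.

[7, inf]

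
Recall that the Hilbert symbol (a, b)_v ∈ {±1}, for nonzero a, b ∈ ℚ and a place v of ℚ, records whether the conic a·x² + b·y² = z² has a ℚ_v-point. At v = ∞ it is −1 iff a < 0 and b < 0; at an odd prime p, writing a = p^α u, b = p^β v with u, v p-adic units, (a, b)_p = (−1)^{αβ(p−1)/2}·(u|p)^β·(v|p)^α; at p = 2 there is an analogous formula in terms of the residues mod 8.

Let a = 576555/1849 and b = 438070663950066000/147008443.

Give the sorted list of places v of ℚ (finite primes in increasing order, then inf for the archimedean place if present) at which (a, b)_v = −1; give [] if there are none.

[2, 3, 7, 19]

(a, b) ≡ (1995, 12255) mod (ℚ^×)²; places V = {2, 3, 5, 7, 17, 19, 43, ∞}.
(a,b)_7: α=1, u≡3; β=2, v≡5 (mod 7); (3|7)=-1, (5|7)=-1; sign (−1)^0·-1^2·-1^1 = -1.
(a,b)_17: α=2, u≡7; β=6, v≡1 (mod 17); (7|17)=-1, (1|17)=+1; sign (−1)^0·-1^6·+1^2 = +1.
(a,b)_∞: sgn(1995)=+, sgn(12255)=+, so +1.
(a,b)_19: α=1, u≡13; β=3, v≡15 (mod 19); (13|19)=-1, (15|19)=-1; sign (−1)^1·-1^3·-1^1 = -1.
(a,b)_2: α=0, β=4; u≡3, v≡7 (mod 8); ε(u)ε(v)=1·1, αω(v)=0·0, βω(u)=4·1; sum ≡ 1  ⇒  -1.
(a,b)_5: α=1, u≡4; β=3, v≡1 (mod 5); (4|5)=+1, (1|5)=+1; sign (−1)^0·+1^3·+1^1 = +1.
(a,b)_43: α=-2, u≡11; β=-5, v≡20 (mod 43); (11|43)=+1, (20|43)=-1; sign (−1)^0·+1^-5·-1^-2 = +1.
(a,b)_3: α=1, u≡2; β=3, v≡2 (mod 3); (2|3)=-1, (2|3)=-1; sign (−1)^1·-1^3·-1^1 = -1.
|Ram(1995, 12255)| = 4, even; anisotropic at {2, 3, 7, 19}.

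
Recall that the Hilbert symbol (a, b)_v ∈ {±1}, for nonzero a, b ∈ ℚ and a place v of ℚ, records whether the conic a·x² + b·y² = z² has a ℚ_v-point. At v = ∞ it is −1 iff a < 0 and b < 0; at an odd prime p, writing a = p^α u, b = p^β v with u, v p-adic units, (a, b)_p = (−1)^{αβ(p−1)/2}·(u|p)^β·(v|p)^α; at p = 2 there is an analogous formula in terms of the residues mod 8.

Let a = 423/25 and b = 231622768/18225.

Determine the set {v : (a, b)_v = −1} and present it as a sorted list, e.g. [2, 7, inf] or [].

[2, 13, 29, 47]

Mod squares: a ≡ 47, b ≡ 14476423. Check v ∈ {∞, 2, 3, 5, 13, 19, 29, 43, 47}.
v=13: a=13^0·(≡6), b=13^1·(≡1) mod 13; (6|13)=-1, (1|13)=+1; (−1)^{0·1·6}·(-1)^1·(+1)^0 = -1.
v=∞: 47 > 0 and 14476423 > 0  ⇒  (a,b)_∞ = +1.
v=5: a=5^-2·(≡3), b=5^-2·(≡2) mod 5; (3|5)=-1, (2|5)=-1; (−1)^{-2·-2·2}·(-1)^-2·(-1)^-2 = +1.
v=3: a=3^2·(≡2), b=3^-6·(≡1) mod 3; (2|3)=-1, (1|3)=+1; (−1)^{2·-6·1}·(-1)^-6·(+1)^2 = +1.
v=47: a=47^1·(≡6), b=47^1·(≡8) mod 47; (6|47)=+1, (8|47)=+1; (−1)^{1·1·23}·(+1)^1·(+1)^1 = -1.
v=29: a=29^0·(≡3), b=29^1·(≡19) mod 29; (3|29)=-1, (19|29)=-1; (−1)^{0·1·14}·(-1)^1·(-1)^0 = -1.
v=2: v_2(a)=0, v_2(b)=4; units ≡ 7, 7 (mod 8); ε·ε+αω+βω = 1·1+0·0+4·0 ≡ 1  ⇒  (a,b)_2 = -1.
v=43: a=43^0·(≡41), b=43^1·(≡11) mod 43; (41|43)=+1, (11|43)=+1; (−1)^{0·1·21}·(+1)^1·(+1)^0 = +1.
v=19: a=19^0·(≡4), b=19^1·(≡11) mod 19; (4|19)=+1, (11|19)=+1; (−1)^{0·1·9}·(+1)^1·(+1)^0 = +1.
|Ram(47, 14476423)| = 4, even; anisotropic at {2, 13, 29, 47}.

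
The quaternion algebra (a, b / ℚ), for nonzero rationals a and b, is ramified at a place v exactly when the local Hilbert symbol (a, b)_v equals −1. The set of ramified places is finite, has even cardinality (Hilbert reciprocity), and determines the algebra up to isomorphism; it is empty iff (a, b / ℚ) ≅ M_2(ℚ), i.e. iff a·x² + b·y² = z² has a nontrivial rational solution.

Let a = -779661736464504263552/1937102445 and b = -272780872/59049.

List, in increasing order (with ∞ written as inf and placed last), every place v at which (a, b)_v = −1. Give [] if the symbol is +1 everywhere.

[2, 5, 7, 19, 37, inf]

(a, b) ≡ (-310, -403522) mod (ℚ^×)²; places V = {2, 3, 5, 7, 13, 19, 31, 37, 41, ∞}.
(a,b)_∞: sgn(-310)=−, sgn(-403522)=−, so -1.
(a,b)_5: α=-1, u≡2; β=0, v≡2 (mod 5); (2|5)=-1, (2|5)=-1; sign (−1)^0·-1^0·-1^-1 = -1.
(a,b)_3: α=-18, u≡2; β=-10, v≡2 (mod 3); (2|3)=-1, (2|3)=-1; sign (−1)^0·-1^-10·-1^-18 = +1.
(a,b)_7: α=2, u≡6; β=1, v≡6 (mod 7); (6|7)=-1, (6|7)=-1; sign (−1)^0·-1^1·-1^2 = -1.
(a,b)_2: α=7, β=3; u≡5, v≡7 (mod 8); ε(u)ε(v)=0·1, αω(v)=7·0, βω(u)=3·1; sum ≡ 1  ⇒  -1.
(a,b)_31: α=1, u≡11; β=0, v≡5 (mod 31); (11|31)=-1, (5|31)=+1; sign (−1)^0·-1^0·+1^1 = +1.
(a,b)_19: α=2, u≡15; β=1, v≡17 (mod 19); (15|19)=-1, (17|19)=+1; sign (−1)^0·-1^1·+1^2 = -1.
(a,b)_37: α=2, u≡19; β=1, v≡7 (mod 37); (19|37)=-1, (7|37)=+1; sign (−1)^0·-1^1·+1^2 = -1.
(a,b)_13: α=6, u≡2; β=2, v≡6 (mod 13); (2|13)=-1, (6|13)=-1; sign (−1)^0·-1^2·-1^6 = +1.
(a,b)_41: α=2, u≡25; β=1, v≡32 (mod 41); (25|41)=+1, (32|41)=+1; sign (−1)^0·+1^1·+1^2 = +1.
(-310, -403522 / ℚ) ramifies at {2, 5, 7, 19, 37, ∞}: a division algebra.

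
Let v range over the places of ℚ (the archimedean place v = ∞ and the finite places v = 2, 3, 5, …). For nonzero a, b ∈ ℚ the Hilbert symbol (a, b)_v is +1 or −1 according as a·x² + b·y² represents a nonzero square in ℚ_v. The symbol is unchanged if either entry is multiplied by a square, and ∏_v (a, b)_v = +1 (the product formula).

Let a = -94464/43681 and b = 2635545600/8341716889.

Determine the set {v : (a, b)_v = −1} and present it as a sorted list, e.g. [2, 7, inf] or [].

[2, 31]

(a, b) ≡ (-41, 1271) mod (ℚ^×)²; places V = {2, 3, 5, 11, 19, 23, 31, 41, ∞}.
(a,b)_19: α=-2, u≡6; β=-4, v≡16 (mod 19); (6|19)=+1, (16|19)=+1; sign (−1)^0·+1^-4·+1^-2 = +1.
(a,b)_5: α=0, u≡1; β=2, v≡1 (mod 5); (1|5)=+1, (1|5)=+1; sign (−1)^0·+1^2·+1^0 = +1.
(a,b)_∞: sgn(-41)=−, sgn(1271)=+, so +1.
(a,b)_23: α=0, u≡5; β=-2, v≡4 (mod 23); (5|23)=-1, (4|23)=+1; sign (−1)^0·-1^-2·+1^0 = +1.
(a,b)_2: α=8, β=10; u≡7, v≡7 (mod 8); ε(u)ε(v)=1·1, αω(v)=8·0, βω(u)=10·0; sum ≡ 1  ⇒  -1.
(a,b)_31: α=0, u≡12; β=1, v≡9 (mod 31); (12|31)=-1, (9|31)=+1; sign (−1)^0·-1^1·+1^0 = -1.
(a,b)_11: α=-2, u≡9; β=-2, v≡7 (mod 11); (9|11)=+1, (7|11)=-1; sign (−1)^0·+1^-2·-1^-2 = +1.
(a,b)_41: α=1, u≡20; β=1, v≡8 (mod 41); (20|41)=+1, (8|41)=+1; sign (−1)^0·+1^1·+1^1 = +1.
(a,b)_3: α=2, u≡1; β=4, v≡2 (mod 3); (1|3)=+1, (2|3)=-1; sign (−1)^0·+1^4·-1^2 = +1.
Ram(-41, 1271) = {2, 31}; no ℚ_2-point on the conic.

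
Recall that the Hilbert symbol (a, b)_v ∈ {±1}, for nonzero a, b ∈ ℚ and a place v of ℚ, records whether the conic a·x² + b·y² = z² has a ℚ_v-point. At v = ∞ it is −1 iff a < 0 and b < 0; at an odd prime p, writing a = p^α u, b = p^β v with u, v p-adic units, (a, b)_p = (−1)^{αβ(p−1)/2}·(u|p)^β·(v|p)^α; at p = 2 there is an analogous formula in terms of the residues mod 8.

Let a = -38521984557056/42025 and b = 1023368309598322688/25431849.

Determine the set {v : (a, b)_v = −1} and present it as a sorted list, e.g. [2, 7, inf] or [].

(a, b) ≡ (-26, 4862) mod (ℚ^×)²; places V = {2, 3, 5, 7, 11, 13, 17, 19, 23, 41, ∞}.
(a,b)_2: α=13, β=27; u≡3, v≡7 (mod 8); ε(u)ε(v)=1·1, αω(v)=13·0, βω(u)=27·1; sum ≡ 0  ⇒  +1.
(a,b)_23: α=0, u≡17; β=2, v≡3 (mod 23); (17|23)=-1, (3|23)=+1; sign (−1)^0·-1^2·+1^0 = +1.
(a,b)_11: α=2, u≡7; β=3, v≡8 (mod 11); (7|11)=-1, (8|11)=-1; sign (−1)^0·-1^3·-1^2 = -1.
(a,b)_19: α=2, u≡12; β=0, v≡5 (mod 19); (12|19)=-1, (5|19)=+1; sign (−1)^0·-1^0·+1^2 = +1.
(a,b)_3: α=0, u≡1; β=-2, v≡2 (mod 3); (1|3)=+1, (2|3)=-1; sign (−1)^0·+1^-2·-1^0 = +1.
(a,b)_13: α=3, u≡5; β=1, v≡9 (mod 13); (5|13)=-1, (9|13)=+1; sign (−1)^0·-1^1·+1^3 = -1.
(a,b)_5: α=-2, u≡4; β=0, v≡2 (mod 5); (4|5)=+1, (2|5)=-1; sign (−1)^0·+1^0·-1^-2 = +1.
(a,b)_∞: sgn(-26)=−, sgn(4862)=+, so +1.
(a,b)_7: α=2, u≡4; β=2, v≡1 (mod 7); (4|7)=+1, (1|7)=+1; sign (−1)^0·+1^2·+1^2 = +1.
(a,b)_41: α=-2, u≡22; β=-4, v≡3 (mod 41); (22|41)=-1, (3|41)=-1; sign (−1)^0·-1^-4·-1^-2 = +1.
(a,b)_17: α=0, u≡8; β=1, v≡14 (mod 17); (8|17)=+1, (14|17)=-1; sign (−1)^0·+1^1·-1^0 = +1.
Ram(-26, 4862) = {11, 13}; no ℚ_11-point on the conic.

[11, 13]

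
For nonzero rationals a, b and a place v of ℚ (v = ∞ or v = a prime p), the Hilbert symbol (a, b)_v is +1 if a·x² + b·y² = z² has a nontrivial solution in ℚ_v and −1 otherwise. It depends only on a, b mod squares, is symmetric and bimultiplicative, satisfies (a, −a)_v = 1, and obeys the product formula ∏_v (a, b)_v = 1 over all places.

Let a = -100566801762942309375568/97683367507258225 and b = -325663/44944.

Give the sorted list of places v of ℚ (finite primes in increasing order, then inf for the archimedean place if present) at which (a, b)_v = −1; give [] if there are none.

[41, 43, 47, inf]

(a, b) ≡ (-971413, -1927) mod (ℚ^×)²; places V = {2, 5, 7, 11, 13, 17, 19, 29, 41, 43, 47, 53, ∞}.
(a,b)_47: α=2, u≡5; β=1, v≡14 (mod 47); (5|47)=-1, (14|47)=+1; sign (−1)^0·-1^1·+1^2 = -1.
(a,b)_5: α=-2, u≡3; β=0, v≡3 (mod 5); (3|5)=-1, (3|5)=-1; sign (−1)^0·-1^0·-1^-2 = +1.
(a,b)_17: α=-4, u≡13; β=0, v≡7 (mod 17); (13|17)=+1, (7|17)=-1; sign (−1)^0·+1^0·-1^-4 = +1.
(a,b)_∞: sgn(-971413)=−, sgn(-1927)=−, so -1.
(a,b)_19: α=3, u≡12; β=0, v≡6 (mod 19); (12|19)=-1, (6|19)=+1; sign (−1)^0·-1^0·+1^3 = +1.
(a,b)_2: α=4, β=-4; u≡3, v≡1 (mod 8); ε(u)ε(v)=1·0, αω(v)=4·0, βω(u)=-4·1; sum ≡ 0  ⇒  +1.
(a,b)_13: α=6, u≡4; β=2, v≡12 (mod 13); (4|13)=+1, (12|13)=+1; sign (−1)^0·+1^2·+1^6 = +1.
(a,b)_29: α=1, u≡8; β=0, v≡23 (mod 29); (8|29)=-1, (23|29)=+1; sign (−1)^0·-1^0·+1^1 = +1.
(a,b)_53: α=-4, u≡38; β=-2, v≡8 (mod 53); (38|53)=+1, (8|53)=-1; sign (−1)^0·+1^-2·-1^-4 = +1.
(a,b)_7: α=-2, u≡3; β=0, v≡3 (mod 7); (3|7)=-1, (3|7)=-1; sign (−1)^0·-1^0·-1^-2 = +1.
(a,b)_43: α=1, u≡28; β=0, v≡26 (mod 43); (28|43)=-1, (26|43)=-1; sign (−1)^0·-1^0·-1^1 = -1.
(a,b)_11: α=-2, u≡6; β=0, v≡4 (mod 11); (6|11)=-1, (4|11)=+1; sign (−1)^0·-1^0·+1^-2 = +1.
(a,b)_41: α=3, u≡25; β=1, v≡27 (mod 41); (25|41)=+1, (27|41)=-1; sign (−1)^0·+1^1·-1^3 = -1.
|Ram(-971413, -1927)| = 4, even; anisotropic at {41, 43, 47, ∞}.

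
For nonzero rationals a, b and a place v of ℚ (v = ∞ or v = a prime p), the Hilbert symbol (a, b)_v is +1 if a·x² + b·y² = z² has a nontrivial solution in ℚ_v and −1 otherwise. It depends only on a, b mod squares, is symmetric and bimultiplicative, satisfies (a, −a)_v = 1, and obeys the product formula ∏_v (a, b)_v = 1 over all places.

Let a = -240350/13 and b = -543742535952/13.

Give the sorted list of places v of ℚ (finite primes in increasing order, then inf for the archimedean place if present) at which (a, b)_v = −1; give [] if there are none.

(a, b) ≡ (-124982, -1893749) mod (ℚ^×)²; places V = {2, 3, 5, 7, 11, 13, 17, 19, 23, 41, ∞}.
(a,b)_23: α=1, u≡10; β=2, v≡16 (mod 23); (10|23)=-1, (16|23)=+1; sign (−1)^0·-1^2·+1^1 = +1.
(a,b)_5: α=2, u≡2; β=0, v≡1 (mod 5); (2|5)=-1, (1|5)=+1; sign (−1)^0·-1^0·+1^2 = +1.
(a,b)_13: α=-1, u≡7; β=-1, v≡8 (mod 13); (7|13)=-1, (8|13)=-1; sign (−1)^0·-1^-1·-1^-1 = +1.
(a,b)_3: α=0, u≡1; β=2, v≡1 (mod 3); (1|3)=+1, (1|3)=+1; sign (−1)^0·+1^2·+1^0 = +1.
(a,b)_7: α=0, u≡5; β=2, v≡6 (mod 7); (5|7)=-1, (6|7)=-1; sign (−1)^0·-1^2·-1^0 = +1.
(a,b)_17: α=0, u≡1; β=1, v≡9 (mod 17); (1|17)=+1, (9|17)=+1; sign (−1)^0·+1^1·+1^0 = +1.
(a,b)_∞: sgn(-124982)=−, sgn(-1893749)=−, so -1.
(a,b)_11: α=1, u≡9; β=1, v≡8 (mod 11); (9|11)=+1, (8|11)=-1; sign (−1)^1·+1^1·-1^1 = +1.
(a,b)_2: α=1, β=4; u≡5, v≡3 (mod 8); ε(u)ε(v)=0·1, αω(v)=1·1, βω(u)=4·1; sum ≡ 1  ⇒  -1.
(a,b)_19: α=1, u≡12; β=1, v≡3 (mod 19); (12|19)=-1, (3|19)=-1; sign (−1)^1·-1^1·-1^1 = -1.
(a,b)_41: α=0, u≡12; β=1, v≡8 (mod 41); (12|41)=-1, (8|41)=+1; sign (−1)^0·-1^1·+1^0 = -1.
|Ram(-124982, -1893749)| = 4, even; anisotropic at {2, 19, 41, ∞}.

[2, 19, 41, inf]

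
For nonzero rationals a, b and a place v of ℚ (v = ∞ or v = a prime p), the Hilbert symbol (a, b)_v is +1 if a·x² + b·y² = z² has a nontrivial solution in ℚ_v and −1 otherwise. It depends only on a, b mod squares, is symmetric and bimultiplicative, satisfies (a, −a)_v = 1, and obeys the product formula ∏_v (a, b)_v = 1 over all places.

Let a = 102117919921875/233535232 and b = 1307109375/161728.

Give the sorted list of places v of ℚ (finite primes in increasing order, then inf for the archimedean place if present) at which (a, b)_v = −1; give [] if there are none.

Mod squares: a ≡ 77, b ≡ 385. Check v ∈ {∞, 2, 3, 5, 7, 11, 13, 19}.
v=2: v_2(a)=-8, v_2(b)=-6; units ≡ 5, 1 (mod 8); ε·ε+αω+βω = 0·0+-8·0+-6·1 ≡ 0  ⇒  (a,b)_2 = +1.
v=13: a=13^2·(≡12), b=13^2·(≡8) mod 13; (12|13)=+1, (8|13)=-1; (−1)^{2·2·6}·(+1)^2·(-1)^2 = +1.
v=∞: 77 > 0 and 385 > 0  ⇒  (a,b)_∞ = +1.
v=19: a=19^-4·(≡7), b=19^-2·(≡16) mod 19; (7|19)=+1, (16|19)=+1; (−1)^{-4·-2·9}·(+1)^-2·(+1)^-4 = +1.
v=3: a=3^2·(≡2), b=3^2·(≡1) mod 3; (2|3)=-1, (1|3)=+1; (−1)^{2·2·1}·(-1)^2·(+1)^2 = +1.
v=7: a=7^-1·(≡4), b=7^-1·(≡3) mod 7; (4|7)=+1, (3|7)=-1; (−1)^{-1·-1·3}·(+1)^-1·(-1)^-1 = +1.
v=11: a=11^1·(≡7), b=11^1·(≡7) mod 11; (7|11)=-1, (7|11)=-1; (−1)^{1·1·5}·(-1)^1·(-1)^1 = -1.
v=5: a=5^14·(≡3), b=5^7·(≡2) mod 5; (3|5)=-1, (2|5)=-1; (−1)^{14·7·2}·(-1)^7·(-1)^14 = -1.
|Ram(77, 385)| = 2, even; anisotropic at {5, 11}.

[5, 11]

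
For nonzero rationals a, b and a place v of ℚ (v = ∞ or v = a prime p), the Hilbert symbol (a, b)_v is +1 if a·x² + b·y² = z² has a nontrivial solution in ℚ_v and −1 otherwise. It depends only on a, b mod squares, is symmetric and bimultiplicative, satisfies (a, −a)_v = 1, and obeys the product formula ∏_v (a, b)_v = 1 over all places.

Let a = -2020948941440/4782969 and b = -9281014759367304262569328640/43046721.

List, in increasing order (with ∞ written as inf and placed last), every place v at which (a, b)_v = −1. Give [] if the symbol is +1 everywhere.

Mod squares: a ≡ -2090, b ≡ -56810. Check v ∈ {∞, 2, 3, 5, 11, 13, 19, 23}.
v=2: v_2(a)=7, v_2(b)=15; units ≡ 3, 3 (mod 8); ε·ε+αω+βω = 1·1+7·1+15·1 ≡ 1  ⇒  (a,b)_2 = -1.
v=13: a=13^4·(≡10), b=13^9·(≡5) mod 13; (10|13)=+1, (5|13)=-1; (−1)^{4·9·6}·(+1)^9·(-1)^4 = +1.
v=19: a=19^1·(≡11), b=19^3·(≡2) mod 19; (11|19)=+1, (2|19)=-1; (−1)^{1·3·9}·(+1)^3·(-1)^1 = +1.
v=∞: -2090 < 0 and -56810 < 0  ⇒  (a,b)_∞ = -1.
v=3: a=3^-14·(≡1), b=3^-16·(≡1) mod 3; (1|3)=+1, (1|3)=+1; (−1)^{-14·-16·1}·(+1)^-16·(+1)^-14 = +1.
v=23: a=23^2·(≡13), b=23^5·(≡7) mod 23; (13|23)=+1, (7|23)=-1; (−1)^{2·5·11}·(+1)^5·(-1)^2 = +1.
v=5: a=5^1·(≡3), b=5^1·(≡2) mod 5; (3|5)=-1, (2|5)=-1; (−1)^{1·1·2}·(-1)^1·(-1)^1 = +1.
v=11: a=11^1·(≡2), b=11^2·(≡5) mod 11; (2|11)=-1, (5|11)=+1; (−1)^{1·2·5}·(-1)^2·(+1)^1 = +1.
(-2090, -56810 / ℚ) ramifies at {2, ∞}: a division algebra.

[2, inf]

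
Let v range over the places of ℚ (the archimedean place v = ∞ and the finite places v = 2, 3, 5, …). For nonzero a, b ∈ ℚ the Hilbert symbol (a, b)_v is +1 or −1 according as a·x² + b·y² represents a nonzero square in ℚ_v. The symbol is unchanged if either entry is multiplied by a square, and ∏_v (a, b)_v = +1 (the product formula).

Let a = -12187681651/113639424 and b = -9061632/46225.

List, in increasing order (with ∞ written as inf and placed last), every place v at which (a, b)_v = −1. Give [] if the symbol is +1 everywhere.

(a, b) ≡ (-114, -437) mod (ℚ^×)²; places V = {2, 3, 5, 17, 19, 23, 31, 43, ∞}.
(a,b)_31: α=2, u≡9; β=0, v≡10 (mod 31); (9|31)=+1, (10|31)=+1; sign (−1)^0·+1^0·+1^2 = +1.
(a,b)_17: α=-2, u≡14; β=0, v≡7 (mod 17); (14|17)=-1, (7|17)=-1; sign (−1)^0·-1^0·-1^-2 = +1.
(a,b)_∞: sgn(-114)=−, sgn(-437)=−, so -1.
(a,b)_43: α=2, u≡11; β=-2, v≡23 (mod 43); (11|43)=+1, (23|43)=+1; sign (−1)^0·+1^-2·+1^2 = +1.
(a,b)_3: α=-1, u≡1; β=4, v≡1 (mod 3); (1|3)=+1, (1|3)=+1; sign (−1)^0·+1^4·+1^-1 = +1.
(a,b)_19: α=3, u≡8; β=1, v≡14 (mod 19); (8|19)=-1, (14|19)=-1; sign (−1)^1·-1^1·-1^3 = -1.
(a,b)_5: α=0, u≡1; β=-2, v≡2 (mod 5); (1|5)=+1, (2|5)=-1; sign (−1)^0·+1^-2·-1^0 = +1.
(a,b)_2: α=-17, β=8; u≡7, v≡3 (mod 8); ε(u)ε(v)=1·1, αω(v)=-17·1, βω(u)=8·0; sum ≡ 0  ⇒  +1.
(a,b)_23: α=0, u≡13; β=1, v≡8 (mod 23); (13|23)=+1, (8|23)=+1; sign (−1)^0·+1^1·+1^0 = +1.
|Ram(-114, -437)| = 2, even; anisotropic at {19, ∞}.

[19, inf]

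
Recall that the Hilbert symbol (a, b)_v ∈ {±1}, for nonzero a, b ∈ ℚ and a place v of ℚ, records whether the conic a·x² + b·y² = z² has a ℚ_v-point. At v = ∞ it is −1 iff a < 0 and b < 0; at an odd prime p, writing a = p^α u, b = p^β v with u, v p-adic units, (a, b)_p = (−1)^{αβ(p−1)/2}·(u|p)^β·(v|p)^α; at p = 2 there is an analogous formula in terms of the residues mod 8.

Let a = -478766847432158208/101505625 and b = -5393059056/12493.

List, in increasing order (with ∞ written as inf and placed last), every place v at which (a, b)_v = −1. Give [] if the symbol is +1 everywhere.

[17, inf]

Mod squares: a ≡ -3, b ≡ -1547. Check v ∈ {∞, 2, 3, 5, 7, 11, 13, 17, 31}.
v=3: a=3^3·(≡2), b=3^4·(≡1) mod 3; (2|3)=-1, (1|3)=+1; (−1)^{3·4·1}·(-1)^4·(+1)^3 = +1.
v=5: a=5^-4·(≡3), b=5^0·(≡3) mod 5; (3|5)=-1, (3|5)=-1; (−1)^{-4·0·2}·(-1)^0·(-1)^-4 = +1.
v=∞: -3 < 0 and -1547 < 0  ⇒  (a,b)_∞ = -1.
v=2: v_2(a)=10, v_2(b)=4; units ≡ 5, 5 (mod 8); ε·ε+αω+βω = 0·0+10·1+4·1 ≡ 0  ⇒  (a,b)_2 = +1.
v=13: a=13^-2·(≡1), b=13^-1·(≡8) mod 13; (1|13)=+1, (8|13)=-1; (−1)^{-2·-1·6}·(+1)^-1·(-1)^-2 = +1.
v=31: a=31^-2·(≡28), b=31^-2·(≡12) mod 31; (28|31)=+1, (12|31)=-1; (−1)^{-2·-2·15}·(+1)^-2·(-1)^-2 = +1.
v=17: a=17^6·(≡7), b=17^3·(≡11) mod 17; (7|17)=-1, (11|17)=-1; (−1)^{6·3·8}·(-1)^3·(-1)^6 = -1.
v=7: a=7^2·(≡2), b=7^1·(≡6) mod 7; (2|7)=+1, (6|7)=-1; (−1)^{2·1·3}·(+1)^1·(-1)^2 = +1.
v=11: a=11^4·(≡7), b=11^2·(≡4) mod 11; (7|11)=-1, (4|11)=+1; (−1)^{4·2·5}·(-1)^2·(+1)^4 = +1.
Ram(-3, -1547) = {17, ∞}; no ℚ_17-point on the conic.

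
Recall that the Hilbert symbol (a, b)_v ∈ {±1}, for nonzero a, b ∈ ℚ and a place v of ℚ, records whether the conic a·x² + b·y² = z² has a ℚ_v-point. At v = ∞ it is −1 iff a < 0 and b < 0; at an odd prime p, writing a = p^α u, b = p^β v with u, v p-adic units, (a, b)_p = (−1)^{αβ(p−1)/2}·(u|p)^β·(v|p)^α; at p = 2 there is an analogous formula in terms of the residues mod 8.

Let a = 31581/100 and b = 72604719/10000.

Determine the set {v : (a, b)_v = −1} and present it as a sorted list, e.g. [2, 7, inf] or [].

[19, 29]

(a, b) ≡ (29, 551) mod (ℚ^×)²; places V = {2, 3, 5, 11, 19, 29, ∞}.
(a,b)_19: α=0, u≡12; β=1, v≡13 (mod 19); (12|19)=-1, (13|19)=-1; sign (−1)^0·-1^1·-1^0 = -1.
(a,b)_5: α=-2, u≡4; β=-4, v≡4 (mod 5); (4|5)=+1, (4|5)=+1; sign (−1)^0·+1^-4·+1^-2 = +1.
(a,b)_3: α=2, u≡2; β=2, v≡2 (mod 3); (2|3)=-1, (2|3)=-1; sign (−1)^0·-1^2·-1^2 = +1.
(a,b)_11: α=2, u≡8; β=4, v≡9 (mod 11); (8|11)=-1, (9|11)=+1; sign (−1)^0·-1^4·+1^2 = +1.
(a,b)_29: α=1, u≡28; β=1, v≡15 (mod 29); (28|29)=+1, (15|29)=-1; sign (−1)^0·+1^1·-1^1 = -1.
(a,b)_∞: sgn(29)=+, sgn(551)=+, so +1.
(a,b)_2: α=-2, β=-4; u≡5, v≡7 (mod 8); ε(u)ε(v)=0·1, αω(v)=-2·0, βω(u)=-4·1; sum ≡ 0  ⇒  +1.
(29, 551 / ℚ) ramifies at {19, 29}: a division algebra.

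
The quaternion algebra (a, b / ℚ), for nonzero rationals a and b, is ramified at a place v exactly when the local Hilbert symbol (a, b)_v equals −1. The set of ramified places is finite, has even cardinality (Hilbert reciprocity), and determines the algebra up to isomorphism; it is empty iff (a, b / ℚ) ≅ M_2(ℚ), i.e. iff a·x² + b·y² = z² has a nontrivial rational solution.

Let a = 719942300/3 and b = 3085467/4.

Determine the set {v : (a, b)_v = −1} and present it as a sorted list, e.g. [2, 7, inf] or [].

(a, b) ≡ (1221, 8547) mod (ℚ^×)²; places V = {2, 3, 5, 7, 11, 19, 37, ∞}.
(a,b)_37: α=1, u≡27; β=1, v≡26 (mod 37); (27|37)=+1, (26|37)=+1; sign (−1)^0·+1^1·+1^1 = +1.
(a,b)_2: α=2, β=-2; u≡5, v≡3 (mod 8); ε(u)ε(v)=0·1, αω(v)=2·1, βω(u)=-2·1; sum ≡ 0  ⇒  +1.
(a,b)_11: α=1, u≡5; β=1, v≡2 (mod 11); (5|11)=+1, (2|11)=-1; sign (−1)^1·+1^1·-1^1 = +1.
(a,b)_19: α=2, u≡1; β=2, v≡4 (mod 19); (1|19)=+1, (4|19)=+1; sign (−1)^0·+1^2·+1^2 = +1.
(a,b)_7: α=2, u≡5; β=1, v≡3 (mod 7); (5|7)=-1, (3|7)=-1; sign (−1)^0·-1^1·-1^2 = -1.
(a,b)_∞: sgn(1221)=+, sgn(8547)=+, so +1.
(a,b)_5: α=2, u≡4; β=0, v≡3 (mod 5); (4|5)=+1, (3|5)=-1; sign (−1)^0·+1^0·-1^2 = +1.
(a,b)_3: α=-1, u≡2; β=1, v≡2 (mod 3); (2|3)=-1, (2|3)=-1; sign (−1)^1·-1^1·-1^-1 = -1.
(1221, 8547 / ℚ) ramifies at {3, 7}: a division algebra.

[3, 7]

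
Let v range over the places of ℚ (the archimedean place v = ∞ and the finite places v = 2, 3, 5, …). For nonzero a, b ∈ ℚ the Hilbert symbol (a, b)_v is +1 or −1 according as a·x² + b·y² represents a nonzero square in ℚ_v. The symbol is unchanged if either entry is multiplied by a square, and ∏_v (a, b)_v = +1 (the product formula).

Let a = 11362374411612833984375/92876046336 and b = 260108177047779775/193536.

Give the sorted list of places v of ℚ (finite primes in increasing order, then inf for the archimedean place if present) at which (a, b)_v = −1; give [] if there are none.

(a, b) ≡ (2730, 51051) mod (ℚ^×)²; places V = {2, 3, 5, 7, 11, 13, 17, 23, 37, ∞}.
(a,b)_17: α=2, u≡3; β=3, v≡3 (mod 17); (3|17)=-1, (3|17)=-1; sign (−1)^0·-1^3·-1^2 = -1.
(a,b)_37: α=0, u≡31; β=2, v≡12 (mod 37); (31|37)=-1, (12|37)=+1; sign (−1)^0·-1^2·+1^0 = +1.
(a,b)_23: α=2, u≡1; β=2, v≡10 (mod 23); (1|23)=+1, (10|23)=-1; sign (−1)^0·+1^2·-1^2 = +1.
(a,b)_7: α=1, u≡6; β=-1, v≡3 (mod 7); (6|7)=-1, (3|7)=-1; sign (−1)^1·-1^-1·-1^1 = -1.
(a,b)_∞: sgn(2730)=+, sgn(51051)=+, so +1.
(a,b)_13: α=5, u≡5; β=3, v≡10 (mod 13); (5|13)=-1, (10|13)=+1; sign (−1)^0·-1^3·+1^5 = -1.
(a,b)_3: α=-11, u≡1; β=-3, v≡1 (mod 3); (1|3)=+1, (1|3)=+1; sign (−1)^1·+1^-3·+1^-11 = -1.
(a,b)_11: α=4, u≡6; β=3, v≡2 (mod 11); (6|11)=-1, (2|11)=-1; sign (−1)^0·-1^3·-1^4 = -1.
(a,b)_5: α=9, u≡1; β=2, v≡1 (mod 5); (1|5)=+1, (1|5)=+1; sign (−1)^0·+1^2·+1^9 = +1.
(a,b)_2: α=-19, β=-10; u≡5, v≡3 (mod 8); ε(u)ε(v)=0·1, αω(v)=-19·1, βω(u)=-10·1; sum ≡ 1  ⇒  -1.
|Ram(2730, 51051)| = 6, even; anisotropic at {2, 3, 7, 11, 13, 17}.

[2, 3, 7, 11, 13, 17]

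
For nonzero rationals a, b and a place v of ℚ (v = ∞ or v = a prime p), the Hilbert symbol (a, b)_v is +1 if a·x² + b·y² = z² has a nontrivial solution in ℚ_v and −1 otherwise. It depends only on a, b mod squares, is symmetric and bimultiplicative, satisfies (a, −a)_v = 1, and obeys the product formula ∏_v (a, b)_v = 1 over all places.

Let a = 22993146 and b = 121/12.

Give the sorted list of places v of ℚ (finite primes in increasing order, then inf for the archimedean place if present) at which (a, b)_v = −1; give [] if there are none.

Mod squares: a ≡ 2346, b ≡ 3. Check v ∈ {∞, 2, 3, 11, 17, 23}.
v=11: a=11^2·(≡1), b=11^2·(≡1) mod 11; (1|11)=+1, (1|11)=+1; (−1)^{2·2·5}·(+1)^2·(+1)^2 = +1.
v=2: v_2(a)=1, v_2(b)=-2; units ≡ 5, 3 (mod 8); ε·ε+αω+βω = 0·1+1·1+-2·1 ≡ 1  ⇒  (a,b)_2 = -1.
v=17: a=17^1·(≡1), b=17^0·(≡3) mod 17; (1|17)=+1, (3|17)=-1; (−1)^{1·0·8}·(+1)^0·(-1)^1 = -1.
v=3: a=3^5·(≡2), b=3^-1·(≡1) mod 3; (2|3)=-1, (1|3)=+1; (−1)^{5·-1·1}·(-1)^-1·(+1)^5 = +1.
v=23: a=23^1·(≡7), b=23^0·(≡12) mod 23; (7|23)=-1, (12|23)=+1; (−1)^{1·0·11}·(-1)^0·(+1)^1 = +1.
v=∞: 2346 > 0 and 3 > 0  ⇒  (a,b)_∞ = +1.
(2346, 3 / ℚ) ramifies at {2, 17}: a division algebra.

[2, 17]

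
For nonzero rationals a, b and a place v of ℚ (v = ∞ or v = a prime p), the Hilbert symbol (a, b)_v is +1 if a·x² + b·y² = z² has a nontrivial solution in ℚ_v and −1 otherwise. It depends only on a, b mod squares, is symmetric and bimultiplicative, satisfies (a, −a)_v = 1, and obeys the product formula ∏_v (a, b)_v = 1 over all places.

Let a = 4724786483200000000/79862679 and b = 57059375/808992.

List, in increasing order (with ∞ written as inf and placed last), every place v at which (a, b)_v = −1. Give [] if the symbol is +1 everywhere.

Mod squares: a ≡ 5187, b ≡ 190. Check v ∈ {∞, 2, 3, 5, 7, 13, 19, 31, 53}.
v=13: a=13^-1·(≡10), b=13^0·(≡11) mod 13; (10|13)=+1, (11|13)=-1; (−1)^{-1·0·6}·(+1)^0·(-1)^-1 = -1.
v=7: a=7^1·(≡6), b=7^0·(≡1) mod 7; (6|7)=-1, (1|7)=+1; (−1)^{1·0·3}·(-1)^0·(+1)^1 = +1.
v=5: a=5^8·(≡3), b=5^5·(≡2) mod 5; (3|5)=-1, (2|5)=-1; (−1)^{8·5·2}·(-1)^5·(-1)^8 = -1.
v=∞: 5187 > 0 and 190 > 0  ⇒  (a,b)_∞ = +1.
v=2: v_2(a)=18, v_2(b)=-5; units ≡ 3, 7 (mod 8); ε·ε+αω+βω = 1·1+18·0+-5·1 ≡ 0  ⇒  (a,b)_2 = +1.
v=53: a=53^-2·(≡52), b=53^-2·(≡23) mod 53; (52|53)=+1, (23|53)=-1; (−1)^{-2·-2·26}·(+1)^-2·(-1)^-2 = +1.
v=3: a=3^-7·(≡1), b=3^-2·(≡1) mod 3; (1|3)=+1, (1|3)=+1; (−1)^{-7·-2·1}·(+1)^-2·(+1)^-7 = +1.
v=19: a=19^3·(≡17), b=19^1·(≡8) mod 19; (17|19)=+1, (8|19)=-1; (−1)^{3·1·9}·(+1)^1·(-1)^3 = +1.
v=31: a=31^2·(≡25), b=31^2·(≡20) mod 31; (25|31)=+1, (20|31)=+1; (−1)^{2·2·15}·(+1)^2·(+1)^2 = +1.
|Ram(5187, 190)| = 2, even; anisotropic at {5, 13}.

[5, 13]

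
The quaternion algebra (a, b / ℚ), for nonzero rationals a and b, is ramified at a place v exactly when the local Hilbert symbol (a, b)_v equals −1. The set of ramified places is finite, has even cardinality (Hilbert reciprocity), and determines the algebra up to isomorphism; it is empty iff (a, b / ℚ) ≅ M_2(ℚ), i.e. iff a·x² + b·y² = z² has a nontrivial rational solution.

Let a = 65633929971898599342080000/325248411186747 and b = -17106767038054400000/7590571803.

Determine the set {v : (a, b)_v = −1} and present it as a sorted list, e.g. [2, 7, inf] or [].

[7, 17, 19, 29]

Mod squares: a ≡ 11571, b ≡ -3570. Check v ∈ {∞, 2, 3, 5, 7, 17, 19, 23, 29}.
v=2: v_2(a)=30, v_2(b)=19; units ≡ 3, 7 (mod 8); ε·ε+αω+βω = 1·1+30·0+19·1 ≡ 0  ⇒  (a,b)_2 = +1.
v=7: a=7^1·(≡1), b=7^1·(≡1) mod 7; (1|7)=+1, (1|7)=+1; (−1)^{1·1·3}·(+1)^1·(+1)^1 = -1.
v=17: a=17^4·(≡5), b=17^3·(≡6) mod 17; (5|17)=-1, (6|17)=-1; (−1)^{4·3·8}·(-1)^3·(-1)^4 = -1.
v=29: a=29^3·(≡9), b=29^2·(≡19) mod 29; (9|29)=+1, (19|29)=-1; (−1)^{3·2·14}·(+1)^2·(-1)^3 = -1.
v=19: a=19^3·(≡9), b=19^2·(≡12) mod 19; (9|19)=+1, (12|19)=-1; (−1)^{3·2·9}·(+1)^2·(-1)^3 = -1.
v=∞: 11571 > 0 and -3570 < 0  ⇒  (a,b)_∞ = +1.
v=5: a=5^4·(≡4), b=5^5·(≡4) mod 5; (4|5)=+1, (4|5)=+1; (−1)^{4·5·2}·(+1)^5·(+1)^4 = +1.
v=3: a=3^-19·(≡2), b=3^-15·(≡1) mod 3; (2|3)=-1, (1|3)=+1; (−1)^{-19·-15·1}·(-1)^-15·(+1)^-19 = +1.
v=23: a=23^-4·(≡3), b=23^-2·(≡16) mod 23; (3|23)=+1, (16|23)=+1; (−1)^{-4·-2·11}·(+1)^-2·(+1)^-4 = +1.
|Ram(11571, -3570)| = 4, even; anisotropic at {7, 17, 19, 29}.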